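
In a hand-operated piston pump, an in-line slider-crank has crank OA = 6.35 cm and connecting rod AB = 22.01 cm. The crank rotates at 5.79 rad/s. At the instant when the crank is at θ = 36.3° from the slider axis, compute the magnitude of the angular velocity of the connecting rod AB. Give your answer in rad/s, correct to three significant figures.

ω = 5.79 rad/s
The rod makes angle φ with the slider axis where L sinφ = r sinθ; differentiating, L cosφ·φ̇ = r ω cosθ.
L cosφ = √(L² − r² sin²θ) = 0.21687 m.
|ω_rod| = r ω |cosθ| / √(L² − r² sin²θ) = 0.0635·5.79·0.80593/0.21687 = 1.3663 rad/s.

1.37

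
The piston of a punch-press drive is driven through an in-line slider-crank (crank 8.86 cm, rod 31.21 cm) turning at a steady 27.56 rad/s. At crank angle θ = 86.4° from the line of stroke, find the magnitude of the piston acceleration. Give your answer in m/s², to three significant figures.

15.5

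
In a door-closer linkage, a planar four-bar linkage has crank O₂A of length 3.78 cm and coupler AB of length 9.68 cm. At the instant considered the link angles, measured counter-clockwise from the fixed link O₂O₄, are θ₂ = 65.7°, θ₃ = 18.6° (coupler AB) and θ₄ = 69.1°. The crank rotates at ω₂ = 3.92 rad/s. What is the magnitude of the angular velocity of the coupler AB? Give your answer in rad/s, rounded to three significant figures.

0.118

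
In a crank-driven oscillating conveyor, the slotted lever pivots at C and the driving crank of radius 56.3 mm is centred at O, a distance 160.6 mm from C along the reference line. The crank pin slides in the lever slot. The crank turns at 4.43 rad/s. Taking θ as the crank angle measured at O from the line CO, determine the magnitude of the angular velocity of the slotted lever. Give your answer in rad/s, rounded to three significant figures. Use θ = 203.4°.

ω = 4.43 rad/s
Crank pin A relative to C: A = (d + r cosθ, r sinθ); lever angle φ = atan2(r sinθ, d + r cosθ).
Differentiating tanφ: φ̇ = rω(d cosθ + r)/(d² + r² + 2dr cosθ).
d² + r² + 2dr cosθ = |CA|² = 0.0123658 m²;  d cosθ + r = -0.091091 m.
|ω_lever| = |0.0563·4.43·-0.091091| / 0.0123658 = 1.8372 rad/s.

1.84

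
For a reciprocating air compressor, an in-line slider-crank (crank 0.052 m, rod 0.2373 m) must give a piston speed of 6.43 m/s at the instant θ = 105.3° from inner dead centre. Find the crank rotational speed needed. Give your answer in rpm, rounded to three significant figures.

For an in-line slider-crank, |v_piston| = rω|sinθ|·[1 + r cosθ/√(L² − r² sin²θ)].
With r = 0.052 m, L = 0.2373 m, θ = 105.3°: the bracketed kinematic factor |dx/dθ| = 0.04719 m.
ω = v/|dx/dθ| = 6.43/0.04719 = 136.26 rad/s.
N = 60ω/(2π) = 1301.2 rpm.

1300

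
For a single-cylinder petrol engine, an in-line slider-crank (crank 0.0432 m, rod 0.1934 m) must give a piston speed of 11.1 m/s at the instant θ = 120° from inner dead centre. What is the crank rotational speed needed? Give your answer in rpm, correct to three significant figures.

3200

For an in-line slider-crank, |v_piston| = rω|sinθ|·[1 + r cosθ/√(L² − r² sin²θ)].
With r = 0.0432 m, L = 0.1934 m, θ = 120°: the bracketed kinematic factor |dx/dθ| = 0.033153 m.
ω = v/|dx/dθ| = 11.1/0.033153 = 334.81 rad/s.
N = 60ω/(2π) = 3197.2 rpm.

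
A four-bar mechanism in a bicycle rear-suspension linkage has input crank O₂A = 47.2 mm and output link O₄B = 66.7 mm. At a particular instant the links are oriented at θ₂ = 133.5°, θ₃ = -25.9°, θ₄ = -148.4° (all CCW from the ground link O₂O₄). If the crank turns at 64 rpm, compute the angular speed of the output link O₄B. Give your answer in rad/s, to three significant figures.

1.98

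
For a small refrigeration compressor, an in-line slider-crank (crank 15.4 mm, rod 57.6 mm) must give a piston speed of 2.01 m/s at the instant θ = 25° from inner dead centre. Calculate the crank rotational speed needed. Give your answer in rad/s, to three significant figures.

For an in-line slider-crank, |v_piston| = rω|sinθ|·[1 + r cosθ/√(L² − r² sin²θ)].
With r = 0.0154 m, L = 0.0576 m, θ = 25°: the bracketed kinematic factor |dx/dθ| = 0.0080955 m.
ω = v/|dx/dθ| = 2.01/0.0080955 = 248.29 rad/s.

248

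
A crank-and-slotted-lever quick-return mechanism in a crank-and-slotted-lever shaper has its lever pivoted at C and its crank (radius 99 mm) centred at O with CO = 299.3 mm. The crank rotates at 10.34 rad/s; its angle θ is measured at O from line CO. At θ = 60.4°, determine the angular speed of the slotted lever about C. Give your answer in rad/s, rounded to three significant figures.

1.96

ω = 10.34 rad/s
Crank pin A relative to C: A = (d + r cosθ, r sinθ); lever angle φ = atan2(r sinθ, d + r cosθ).
Differentiating tanφ: φ̇ = rω(d cosθ + r)/(d² + r² + 2dr cosθ).
d² + r² + 2dr cosθ = |CA|² = 0.128653 m²;  d cosθ + r = +0.24684 m.
|ω_lever| = |0.099·10.34·+0.24684| / 0.128653 = 1.964 rad/s.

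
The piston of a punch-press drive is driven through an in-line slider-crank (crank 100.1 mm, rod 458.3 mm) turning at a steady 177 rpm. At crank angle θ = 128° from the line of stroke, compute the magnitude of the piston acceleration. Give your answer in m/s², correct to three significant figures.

22.9

ω = 2π·177/60 = 18.54 rad/s
x(θ) = r cosθ + √(L² − r² sin²θ); with ω constant, a = ω²·d²x/dθ².
d²x/dθ² = −r cosθ − r²(cos2θ)/√u − r⁴ sin²2θ/(4u^{3/2}),  u = L² − r² sin²θ = 0.203817 m².
Substituting r = 0.1001 m, L = 0.4583 m, θ = 128°: d²x/dθ² = +0.06674 m.
a = ω²·d²x/dθ² = (18.54)²·(+0.06674) = +22.929 m/s²;  |a| = 22.929 m/s².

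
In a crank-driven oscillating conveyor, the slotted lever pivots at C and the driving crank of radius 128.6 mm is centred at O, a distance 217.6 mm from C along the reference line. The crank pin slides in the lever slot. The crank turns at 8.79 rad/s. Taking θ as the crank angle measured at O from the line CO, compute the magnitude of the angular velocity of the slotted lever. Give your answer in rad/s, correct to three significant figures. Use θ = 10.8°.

ω = 8.79 rad/s
Crank pin A relative to C: A = (d + r cosθ, r sinθ); lever angle φ = atan2(r sinθ, d + r cosθ).
Differentiating tanφ: φ̇ = rω(d cosθ + r)/(d² + r² + 2dr cosθ).
d² + r² + 2dr cosθ = |CA|² = 0.118863 m²;  d cosθ + r = +0.34235 m.
|ω_lever| = |0.1286·8.79·+0.34235| / 0.118863 = 3.2557 rad/s.

3.26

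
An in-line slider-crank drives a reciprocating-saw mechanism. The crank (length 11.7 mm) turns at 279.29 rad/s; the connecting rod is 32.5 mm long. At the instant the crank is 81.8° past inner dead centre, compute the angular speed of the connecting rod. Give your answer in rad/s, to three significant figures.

15.3

ω = 279.3 rad/s
The rod makes angle φ with the slider axis where L sinφ = r sinθ; differentiating, L cosφ·φ̇ = r ω cosθ.
L cosφ = √(L² − r² sin²θ) = 0.030367 m.
|ω_rod| = r ω |cosθ| / √(L² − r² sin²θ) = 0.0117·279.3·0.14263/0.030367 = 15.348 rad/s.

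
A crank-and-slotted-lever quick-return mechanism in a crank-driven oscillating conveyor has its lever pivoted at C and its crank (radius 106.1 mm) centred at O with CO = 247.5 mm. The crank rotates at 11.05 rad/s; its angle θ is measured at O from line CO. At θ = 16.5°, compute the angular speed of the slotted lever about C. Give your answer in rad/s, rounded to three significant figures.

3.28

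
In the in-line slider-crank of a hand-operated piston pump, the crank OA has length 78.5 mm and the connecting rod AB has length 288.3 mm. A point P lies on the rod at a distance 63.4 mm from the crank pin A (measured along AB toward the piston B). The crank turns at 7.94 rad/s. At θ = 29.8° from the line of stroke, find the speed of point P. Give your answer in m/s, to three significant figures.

0.533

ω = 7.94 rad/s.  Crank-pin speed |V_A| = rω = 0.62329 m/s, perpendicular to OA.
Rod angle: sinφ = −(r/L) sinθ ⇒ φ = -7.777°; ω_rod = −rω cosθ/√(L²−r²sin²θ) = -1.8935 rad/s.
V_P = V_A + ω_rod × AP, with AP = 0.0634 m along the rod.
Components: V_Px = −rω sinθ − a·ω_rod·sinφ = -0.326 m/s;  V_Py = rω cosθ + a·ω_rod·cosφ = +0.42193 m/s.
|V_P| = √(V_Px² + V_Py²) = 0.5332 m/s.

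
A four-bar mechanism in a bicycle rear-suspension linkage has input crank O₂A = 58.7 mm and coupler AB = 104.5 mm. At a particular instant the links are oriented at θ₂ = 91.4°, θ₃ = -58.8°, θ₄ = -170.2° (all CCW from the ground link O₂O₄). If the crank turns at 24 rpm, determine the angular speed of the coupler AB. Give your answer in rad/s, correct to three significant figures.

ω₂ = 2.513 rad/s (from 24 rpm).
Differentiating the loop-closure r₂e^{iθ₂}+r₃e^{iθ₃}=r₁+r₄e^{iθ₄} gives r₂ω₂e^{iθ₂}+r₃ω₃e^{iθ₃}=r₄ω₄e^{iθ₄}.
Eliminating the other unknown: ω₃ = r₂ω₂ sin(θ₄−θ₂) / [r₃ sin(θ₃−θ₄)].
Numerator sine = +0.98927; denominator sine = +0.93106.
Result = 0.0587·2.513·(+0.98927) / (0.1045·(+0.93106)) = +1.5 rad/s; magnitude 1.5 rad/s.

1.50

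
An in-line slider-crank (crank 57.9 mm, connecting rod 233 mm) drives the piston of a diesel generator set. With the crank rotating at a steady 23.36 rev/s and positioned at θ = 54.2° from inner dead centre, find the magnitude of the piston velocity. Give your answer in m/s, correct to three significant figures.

7.92

ω = 2π·23.4 = 146.8 rad/s
For an in-line slider-crank, x = r cosθ + √(L² − r² sin²θ), so v = −rω sinθ·[1 + r cosθ/√(L² − r² sin²θ)].
With r = 0.0579 m, L = 0.233 m, θ = 54.2°: √(L² − r² sin²θ) = 0.22822 m.
v = −0.0579·146.8·0.81106·[1 + 0.0579·0.58496/0.22822] = -7.9156 m/s.
|v| = 7.9156 m/s.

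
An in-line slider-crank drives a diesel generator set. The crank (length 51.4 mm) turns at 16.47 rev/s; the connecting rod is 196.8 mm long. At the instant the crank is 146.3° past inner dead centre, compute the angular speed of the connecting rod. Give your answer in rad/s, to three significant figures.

22.7

ω = 103.5 rad/s (converted from 16.47 rev/s).
The rod makes angle φ with the slider axis where L sinφ = r sinθ; differentiating, L cosφ·φ̇ = r ω cosθ.
L cosφ = √(L² − r² sin²θ) = 0.19472 m.
|ω_rod| = r ω |cosθ| / √(L² − r² sin²θ) = 0.0514·103.5·0.83195/0.19472 = 22.726 rad/s.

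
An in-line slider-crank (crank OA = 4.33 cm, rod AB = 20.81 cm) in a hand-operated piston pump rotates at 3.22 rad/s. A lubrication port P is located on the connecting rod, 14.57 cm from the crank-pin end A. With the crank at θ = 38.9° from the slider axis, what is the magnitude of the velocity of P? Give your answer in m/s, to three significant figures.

ω = 3.22 rad/s.  Crank-pin speed |V_A| = rω = 0.13943 m/s, perpendicular to OA.
Rod angle: sinφ = −(r/L) sinθ ⇒ φ = -7.508°; ω_rod = −rω cosθ/√(L²−r²sin²θ) = -0.52593 rad/s.
V_P = V_A + ω_rod × AP, with AP = 0.1457 m along the rod.
Components: V_Px = −rω sinθ − a·ω_rod·sinφ = -0.097567 m/s;  V_Py = rω cosθ + a·ω_rod·cosφ = +0.032537 m/s.
|V_P| = √(V_Px² + V_Py²) = 0.10285 m/s.

0.103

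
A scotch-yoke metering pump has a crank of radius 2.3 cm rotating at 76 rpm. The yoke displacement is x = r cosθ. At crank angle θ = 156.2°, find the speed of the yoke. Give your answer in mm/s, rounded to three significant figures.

73.9

ω = 7.959 rad/s (from 76 rpm).
x = r cosθ ⇒ ẋ = −rω sinθ.
|v| = rω|sinθ| = 0.023·7.959·|sin 156.2°| = 0.073869 m/s = 73.869 mm/s.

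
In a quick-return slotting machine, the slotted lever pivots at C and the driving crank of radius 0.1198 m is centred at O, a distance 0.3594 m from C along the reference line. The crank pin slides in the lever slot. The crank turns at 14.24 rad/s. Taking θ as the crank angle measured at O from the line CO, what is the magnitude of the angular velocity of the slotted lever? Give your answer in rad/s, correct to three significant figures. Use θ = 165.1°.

ω = 14.24 rad/s
Crank pin A relative to C: A = (d + r cosθ, r sinθ); lever angle φ = atan2(r sinθ, d + r cosθ).
Differentiating tanφ: φ̇ = rω(d cosθ + r)/(d² + r² + 2dr cosθ).
d² + r² + 2dr cosθ = |CA|² = 0.0603036 m²;  d cosθ + r = -0.22752 m.
|ω_lever| = |0.1198·14.24·-0.22752| / 0.0603036 = 6.4363 rad/s.

6.44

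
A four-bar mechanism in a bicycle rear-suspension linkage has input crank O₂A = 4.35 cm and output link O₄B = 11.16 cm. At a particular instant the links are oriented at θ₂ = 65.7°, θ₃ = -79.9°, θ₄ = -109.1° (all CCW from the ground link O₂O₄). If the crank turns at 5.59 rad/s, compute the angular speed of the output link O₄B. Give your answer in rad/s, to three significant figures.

ω₂ = 5.59 rad/s
Differentiating the loop-closure r₂e^{iθ₂}+r₃e^{iθ₃}=r₁+r₄e^{iθ₄} gives r₂ω₂e^{iθ₂}+r₃ω₃e^{iθ₃}=r₄ω₄e^{iθ₄}.
Eliminating the other unknown: ω₄ = r₂ω₂ sin(θ₂−θ₃) / [r₄ sin(θ₄−θ₃)].
Numerator sine = +0.56497; denominator sine = -0.48786.
Result = 0.0435·5.59·(+0.56497) / (0.1116·(-0.48786)) = -2.5233 rad/s; magnitude 2.5233 rad/s.

2.52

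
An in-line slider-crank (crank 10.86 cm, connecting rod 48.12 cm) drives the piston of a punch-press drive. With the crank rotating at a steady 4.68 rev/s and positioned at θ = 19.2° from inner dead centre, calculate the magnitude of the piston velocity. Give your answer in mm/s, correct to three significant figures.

1270

ω = 2π·4.68 = 29.41 rad/s
For an in-line slider-crank, x = r cosθ + √(L² − r² sin²θ), so v = −rω sinθ·[1 + r cosθ/√(L² − r² sin²θ)].
With r = 0.1086 m, L = 0.4812 m, θ = 19.2°: √(L² − r² sin²θ) = 0.47987 m.
v = −0.1086·29.41·0.32887·[1 + 0.1086·0.94438/0.47987] = -1.2747 m/s.
|v| = 1.2747 m/s = 1274.7 mm/s.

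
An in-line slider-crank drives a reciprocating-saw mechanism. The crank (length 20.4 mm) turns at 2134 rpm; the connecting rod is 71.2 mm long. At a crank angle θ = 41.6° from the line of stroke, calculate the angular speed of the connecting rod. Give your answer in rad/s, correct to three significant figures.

ω = 223.5 rad/s (converted from 2134 rpm).
The rod makes angle φ with the slider axis where L sinφ = r sinθ; differentiating, L cosφ·φ̇ = r ω cosθ.
L cosφ = √(L² − r² sin²θ) = 0.0699 m.
|ω_rod| = r ω |cosθ| / √(L² − r² sin²θ) = 0.0204·223.5·0.74780/0.0699 = 48.771 rad/s.

48.8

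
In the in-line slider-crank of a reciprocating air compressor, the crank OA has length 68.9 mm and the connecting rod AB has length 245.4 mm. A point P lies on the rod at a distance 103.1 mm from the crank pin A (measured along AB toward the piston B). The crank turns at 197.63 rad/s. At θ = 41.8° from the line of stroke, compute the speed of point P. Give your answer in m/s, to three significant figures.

ω = 197.6 rad/s.  Crank-pin speed |V_A| = rω = 13.617 m/s, perpendicular to OA.
Rod angle: sinφ = −(r/L) sinθ ⇒ φ = -10.786°; ω_rod = −rω cosθ/√(L²−r²sin²θ) = -42.109 rad/s.
V_P = V_A + ω_rod × AP, with AP = 0.1031 m along the rod.
Components: V_Px = −rω sinθ − a·ω_rod·sinφ = -9.8884 m/s;  V_Py = rω cosθ + a·ω_rod·cosφ = +5.8862 m/s.
|V_P| = √(V_Px² + V_Py²) = 11.508 m/s.

11.5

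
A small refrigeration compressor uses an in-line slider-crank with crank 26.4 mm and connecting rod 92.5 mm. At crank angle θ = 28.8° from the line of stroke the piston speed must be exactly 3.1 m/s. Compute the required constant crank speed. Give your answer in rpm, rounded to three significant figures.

1860

For an in-line slider-crank, |v_piston| = rω|sinθ|·[1 + r cosθ/√(L² − r² sin²θ)].
With r = 0.0264 m, L = 0.0925 m, θ = 28.8°: the bracketed kinematic factor |dx/dθ| = 0.01593 m.
ω = v/|dx/dθ| = 3.1/0.01593 = 194.61 rad/s.
N = 60ω/(2π) = 1858.3 rpm.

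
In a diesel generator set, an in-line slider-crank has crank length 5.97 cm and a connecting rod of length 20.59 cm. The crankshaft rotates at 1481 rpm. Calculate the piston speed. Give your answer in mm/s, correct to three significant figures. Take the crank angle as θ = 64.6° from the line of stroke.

ω = 2π·1481/60 = 155.1 rad/s
For an in-line slider-crank, x = r cosθ + √(L² − r² sin²θ), so v = −rω sinθ·[1 + r cosθ/√(L² − r² sin²θ)].
With r = 0.0597 m, L = 0.2059 m, θ = 64.6°: √(L² − r² sin²θ) = 0.19871 m.
v = −0.0597·155.1·0.90334·[1 + 0.0597·0.42894/0.19871] = -9.4417 m/s.
|v| = 9.4417 m/s = 9441.7 mm/s.

9440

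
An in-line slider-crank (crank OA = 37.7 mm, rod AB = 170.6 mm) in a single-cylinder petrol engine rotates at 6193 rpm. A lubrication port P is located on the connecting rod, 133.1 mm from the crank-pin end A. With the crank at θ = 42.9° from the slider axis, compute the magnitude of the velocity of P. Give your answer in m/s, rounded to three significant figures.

ω = 648.5 rad/s.  Crank-pin speed |V_A| = rω = 24.45 m/s, perpendicular to OA.
Rod angle: sinφ = −(r/L) sinθ ⇒ φ = -8.652°; ω_rod = −rω cosθ/√(L²−r²sin²θ) = -106.19 rad/s.
V_P = V_A + ω_rod × AP, with AP = 0.1331 m along the rod.
Components: V_Px = −rω sinθ − a·ω_rod·sinφ = -18.77 m/s;  V_Py = rω cosθ + a·ω_rod·cosφ = +3.9369 m/s.
|V_P| = √(V_Px² + V_Py²) = 19.178 m/s.

19.2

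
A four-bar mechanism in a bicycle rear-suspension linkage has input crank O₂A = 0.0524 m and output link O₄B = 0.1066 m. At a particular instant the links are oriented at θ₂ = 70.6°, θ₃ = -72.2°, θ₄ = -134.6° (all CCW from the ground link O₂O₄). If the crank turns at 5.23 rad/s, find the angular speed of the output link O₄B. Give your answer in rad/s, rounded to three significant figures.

ω₂ = 5.23 rad/s
Differentiating the loop-closure r₂e^{iθ₂}+r₃e^{iθ₃}=r₁+r₄e^{iθ₄} gives r₂ω₂e^{iθ₂}+r₃ω₃e^{iθ₃}=r₄ω₄e^{iθ₄}.
Eliminating the other unknown: ω₄ = r₂ω₂ sin(θ₂−θ₃) / [r₄ sin(θ₄−θ₃)].
Numerator sine = +0.60460; denominator sine = -0.88620.
Result = 0.0524·5.23·(+0.60460) / (0.1066·(-0.88620)) = -1.7539 rad/s; magnitude 1.7539 rad/s.

1.75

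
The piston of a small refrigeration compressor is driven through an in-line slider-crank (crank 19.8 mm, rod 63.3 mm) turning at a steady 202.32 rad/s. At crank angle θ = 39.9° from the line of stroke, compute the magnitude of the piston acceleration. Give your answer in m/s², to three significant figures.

674

ω = 202.3 rad/s
x(θ) = r cosθ + √(L² − r² sin²θ); with ω constant, a = ω²·d²x/dθ².
d²x/dθ² = −r cosθ − r²(cos2θ)/√u − r⁴ sin²2θ/(4u^{3/2}),  u = L² − r² sin²θ = 0.00384558 m².
Substituting r = 0.0198 m, L = 0.0633 m, θ = 39.9°: d²x/dθ² = -0.016465 m.
a = ω²·d²x/dθ² = (202.3)²·(-0.016465) = -673.99 m/s²;  |a| = 673.99 m/s².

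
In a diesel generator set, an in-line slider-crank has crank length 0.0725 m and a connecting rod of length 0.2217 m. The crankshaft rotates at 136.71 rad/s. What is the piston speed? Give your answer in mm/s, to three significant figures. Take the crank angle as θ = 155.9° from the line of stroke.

ω = 136.7 rad/s
For an in-line slider-crank, x = r cosθ + √(L² − r² sin²θ), so v = −rω sinθ·[1 + r cosθ/√(L² − r² sin²θ)].
With r = 0.0725 m, L = 0.2217 m, θ = 155.9°: √(L² − r² sin²θ) = 0.21971 m.
v = −0.0725·136.7·0.40833·[1 + 0.0725·-0.91283/0.21971] = -2.8281 m/s.
|v| = 2.8281 m/s = 2828.1 mm/s.

2830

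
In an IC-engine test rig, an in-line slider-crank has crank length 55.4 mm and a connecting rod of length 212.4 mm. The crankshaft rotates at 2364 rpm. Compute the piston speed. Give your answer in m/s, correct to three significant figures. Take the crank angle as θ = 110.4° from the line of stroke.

11.6

ω = 2π·2364/60 = 247.6 rad/s
For an in-line slider-crank, x = r cosθ + √(L² − r² sin²θ), so v = −rω sinθ·[1 + r cosθ/√(L² − r² sin²θ)].
With r = 0.0554 m, L = 0.2124 m, θ = 110.4°: √(L² − r² sin²θ) = 0.20596 m.
v = −0.0554·247.6·0.93728·[1 + 0.0554·-0.34857/0.20596] = -11.649 m/s.
|v| = 11.649 m/s.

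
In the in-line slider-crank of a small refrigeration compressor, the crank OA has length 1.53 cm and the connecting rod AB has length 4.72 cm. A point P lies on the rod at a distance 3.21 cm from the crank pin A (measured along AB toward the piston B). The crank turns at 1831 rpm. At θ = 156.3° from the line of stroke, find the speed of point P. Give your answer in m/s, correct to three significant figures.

ω = 191.7 rad/s.  Crank-pin speed |V_A| = rω = 2.9337 m/s, perpendicular to OA.
Rod angle: sinφ = −(r/L) sinθ ⇒ φ = -7.486°; ω_rod = −rω cosθ/√(L²−r²sin²θ) = +57.401 rad/s.
V_P = V_A + ω_rod × AP, with AP = 0.0321 m along the rod.
Components: V_Px = −rω sinθ − a·ω_rod·sinφ = -0.9391 m/s;  V_Py = rω cosθ + a·ω_rod·cosφ = -0.85937 m/s.
|V_P| = √(V_Px² + V_Py²) = 1.273 m/s.

1.27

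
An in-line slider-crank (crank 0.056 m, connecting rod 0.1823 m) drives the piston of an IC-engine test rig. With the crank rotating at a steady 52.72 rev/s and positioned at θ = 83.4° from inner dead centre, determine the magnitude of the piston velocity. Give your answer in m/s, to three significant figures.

19.1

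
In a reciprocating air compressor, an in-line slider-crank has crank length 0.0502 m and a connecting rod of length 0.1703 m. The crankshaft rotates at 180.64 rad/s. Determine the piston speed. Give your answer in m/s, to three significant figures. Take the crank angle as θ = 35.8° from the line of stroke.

ω = 180.6 rad/s
For an in-line slider-crank, x = r cosθ + √(L² − r² sin²θ), so v = −rω sinθ·[1 + r cosθ/√(L² − r² sin²θ)].
With r = 0.0502 m, L = 0.1703 m, θ = 35.8°: √(L² − r² sin²θ) = 0.16775 m.
v = −0.0502·180.6·0.58496·[1 + 0.0502·0.81106/0.16775] = -6.592 m/s.
|v| = 6.592 m/s.

6.59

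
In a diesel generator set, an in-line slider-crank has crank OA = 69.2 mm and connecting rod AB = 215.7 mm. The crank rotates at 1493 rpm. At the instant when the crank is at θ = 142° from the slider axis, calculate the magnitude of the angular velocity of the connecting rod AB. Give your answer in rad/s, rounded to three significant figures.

40.3

ω = 156.3 rad/s (converted from 1493 rpm).
The rod makes angle φ with the slider axis where L sinφ = r sinθ; differentiating, L cosφ·φ̇ = r ω cosθ.
L cosφ = √(L² − r² sin²θ) = 0.21145 m.
|ω_rod| = r ω |cosθ| / √(L² − r² sin²θ) = 0.0692·156.3·0.78801/0.21145 = 40.32 rad/s.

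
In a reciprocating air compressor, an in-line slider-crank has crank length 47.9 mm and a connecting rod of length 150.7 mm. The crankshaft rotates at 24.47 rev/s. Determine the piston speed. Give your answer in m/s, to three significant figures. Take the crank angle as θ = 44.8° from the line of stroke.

ω = 2π·24.5 = 153.7 rad/s
For an in-line slider-crank, x = r cosθ + √(L² − r² sin²θ), so v = −rω sinθ·[1 + r cosθ/√(L² − r² sin²θ)].
With r = 0.0479 m, L = 0.1507 m, θ = 44.8°: √(L² − r² sin²θ) = 0.14687 m.
v = −0.0479·153.7·0.70463·[1 + 0.0479·0.70957/0.14687] = -6.3902 m/s.
|v| = 6.3902 m/s.

6.39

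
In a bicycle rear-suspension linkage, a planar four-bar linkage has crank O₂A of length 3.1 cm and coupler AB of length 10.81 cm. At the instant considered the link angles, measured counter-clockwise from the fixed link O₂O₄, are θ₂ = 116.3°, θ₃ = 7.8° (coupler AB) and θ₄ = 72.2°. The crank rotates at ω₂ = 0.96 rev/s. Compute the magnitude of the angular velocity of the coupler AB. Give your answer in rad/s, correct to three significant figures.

1.33

ω₂ = 6.032 rad/s (from 0.96 rev/s).
Differentiating the loop-closure r₂e^{iθ₂}+r₃e^{iθ₃}=r₁+r₄e^{iθ₄} gives r₂ω₂e^{iθ₂}+r₃ω₃e^{iθ₃}=r₄ω₄e^{iθ₄}.
Eliminating the other unknown: ω₃ = r₂ω₂ sin(θ₄−θ₂) / [r₃ sin(θ₃−θ₄)].
Numerator sine = -0.69591; denominator sine = -0.90183.
Result = 0.031·6.032·(-0.69591) / (0.1081·(-0.90183)) = +1.3348 rad/s; magnitude 1.3348 rad/s.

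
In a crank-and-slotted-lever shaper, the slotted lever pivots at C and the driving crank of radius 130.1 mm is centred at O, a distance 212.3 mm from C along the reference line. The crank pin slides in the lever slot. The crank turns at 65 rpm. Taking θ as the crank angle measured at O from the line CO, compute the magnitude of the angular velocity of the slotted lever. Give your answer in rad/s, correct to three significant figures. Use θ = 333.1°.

2.54

ω = 6.807 rad/s (from 65 rpm).
Crank pin A relative to C: A = (d + r cosθ, r sinθ); lever angle φ = atan2(r sinθ, d + r cosθ).
Differentiating tanφ: φ̇ = rω(d cosθ + r)/(d² + r² + 2dr cosθ).
d² + r² + 2dr cosθ = |CA|² = 0.111261 m²;  d cosθ + r = +0.31943 m.
|ω_lever| = |0.1301·6.807·+0.31943| / 0.111261 = 2.5424 rad/s.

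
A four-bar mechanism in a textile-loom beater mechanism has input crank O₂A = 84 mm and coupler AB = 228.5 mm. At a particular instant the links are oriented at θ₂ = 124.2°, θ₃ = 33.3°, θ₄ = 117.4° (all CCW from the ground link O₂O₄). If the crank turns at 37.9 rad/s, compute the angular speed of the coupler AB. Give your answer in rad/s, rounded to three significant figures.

ω₂ = 37.9 rad/s
Differentiating the loop-closure r₂e^{iθ₂}+r₃e^{iθ₃}=r₁+r₄e^{iθ₄} gives r₂ω₂e^{iθ₂}+r₃ω₃e^{iθ₃}=r₄ω₄e^{iθ₄}.
Eliminating the other unknown: ω₃ = r₂ω₂ sin(θ₄−θ₂) / [r₃ sin(θ₃−θ₄)].
Numerator sine = -0.11840; denominator sine = -0.99470.
Result = 0.084·37.9·(-0.11840) / (0.2285·(-0.99470)) = +1.6585 rad/s; magnitude 1.6585 rad/s.

1.66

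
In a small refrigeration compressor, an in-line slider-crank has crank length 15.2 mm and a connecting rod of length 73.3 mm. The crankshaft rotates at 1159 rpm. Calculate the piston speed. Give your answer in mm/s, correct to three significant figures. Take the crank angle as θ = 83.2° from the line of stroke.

ω = 2π·1159/60 = 121.4 rad/s
For an in-line slider-crank, x = r cosθ + √(L² − r² sin²θ), so v = −rω sinθ·[1 + r cosθ/√(L² − r² sin²θ)].
With r = 0.0152 m, L = 0.0733 m, θ = 83.2°: √(L² − r² sin²θ) = 0.071729 m.
v = −0.0152·121.4·0.99297·[1 + 0.0152·0.11840/0.071729] = -1.8778 m/s.
|v| = 1.8778 m/s = 1877.8 mm/s.

1880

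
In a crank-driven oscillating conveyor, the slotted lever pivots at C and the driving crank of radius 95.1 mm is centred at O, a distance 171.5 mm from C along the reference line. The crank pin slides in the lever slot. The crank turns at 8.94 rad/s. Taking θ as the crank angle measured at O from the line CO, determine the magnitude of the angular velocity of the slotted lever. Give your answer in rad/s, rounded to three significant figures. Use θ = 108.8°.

ω = 8.94 rad/s
Crank pin A relative to C: A = (d + r cosθ, r sinθ); lever angle φ = atan2(r sinθ, d + r cosθ).
Differentiating tanφ: φ̇ = rω(d cosθ + r)/(d² + r² + 2dr cosθ).
d² + r² + 2dr cosθ = |CA|² = 0.0279442 m²;  d cosθ + r = +0.039831 m.
|ω_lever| = |0.0951·8.94·+0.039831| / 0.0279442 = 1.2119 rad/s.

1.21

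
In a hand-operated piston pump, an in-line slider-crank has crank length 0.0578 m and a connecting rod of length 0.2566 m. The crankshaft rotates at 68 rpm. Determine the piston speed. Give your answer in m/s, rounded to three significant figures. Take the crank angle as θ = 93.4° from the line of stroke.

ω = 2π·68/60 = 7.121 rad/s
For an in-line slider-crank, x = r cosθ + √(L² − r² sin²θ), so v = −rω sinθ·[1 + r cosθ/√(L² − r² sin²θ)].
With r = 0.0578 m, L = 0.2566 m, θ = 93.4°: √(L² − r² sin²θ) = 0.25003 m.
v = −0.0578·7.121·0.99824·[1 + 0.0578·-0.05931/0.25003] = -0.40523 m/s.
|v| = 0.40523 m/s.

0.405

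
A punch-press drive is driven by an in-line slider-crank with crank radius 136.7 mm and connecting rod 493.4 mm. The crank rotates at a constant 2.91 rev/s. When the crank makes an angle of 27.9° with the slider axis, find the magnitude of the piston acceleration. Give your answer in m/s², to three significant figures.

47.7

ω = 2π·2.91 = 18.28 rad/s
x(θ) = r cosθ + √(L² − r² sin²θ); with ω constant, a = ω²·d²x/dθ².
d²x/dθ² = −r cosθ − r²(cos2θ)/√u − r⁴ sin²2θ/(4u^{3/2}),  u = L² − r² sin²θ = 0.239352 m².
Substituting r = 0.1367 m, L = 0.4934 m, θ = 27.9°: d²x/dθ² = -0.14279 m.
a = ω²·d²x/dθ² = (18.28)²·(-0.14279) = -47.736 m/s²;  |a| = 47.736 m/s².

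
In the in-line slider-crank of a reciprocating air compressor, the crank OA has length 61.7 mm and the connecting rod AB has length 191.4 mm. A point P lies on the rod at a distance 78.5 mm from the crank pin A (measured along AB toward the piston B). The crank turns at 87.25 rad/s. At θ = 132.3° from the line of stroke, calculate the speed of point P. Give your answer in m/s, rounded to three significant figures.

4.20

ω = 87.25 rad/s.  Crank-pin speed |V_A| = rω = 5.3833 m/s, perpendicular to OA.
Rod angle: sinφ = −(r/L) sinθ ⇒ φ = -13.794°; ω_rod = −rω cosθ/√(L²−r²sin²θ) = +19.491 rad/s.
V_P = V_A + ω_rod × AP, with AP = 0.0785 m along the rod.
Components: V_Px = −rω sinθ − a·ω_rod·sinφ = -3.6169 m/s;  V_Py = rω cosθ + a·ω_rod·cosφ = -2.1371 m/s.
|V_P| = √(V_Px² + V_Py²) = 4.2011 m/s.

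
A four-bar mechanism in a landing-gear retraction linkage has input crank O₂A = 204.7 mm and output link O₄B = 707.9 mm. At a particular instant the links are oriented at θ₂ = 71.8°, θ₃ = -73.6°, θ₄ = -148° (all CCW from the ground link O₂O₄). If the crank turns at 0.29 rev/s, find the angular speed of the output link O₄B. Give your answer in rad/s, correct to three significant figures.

ω₂ = 1.822 rad/s (from 0.29 rev/s).
Differentiating the loop-closure r₂e^{iθ₂}+r₃e^{iθ₃}=r₁+r₄e^{iθ₄} gives r₂ω₂e^{iθ₂}+r₃ω₃e^{iθ₃}=r₄ω₄e^{iθ₄}.
Eliminating the other unknown: ω₄ = r₂ω₂ sin(θ₂−θ₃) / [r₄ sin(θ₄−θ₃)].
Numerator sine = +0.56784; denominator sine = -0.96316.
Result = 0.2047·1.822·(+0.56784) / (0.7079·(-0.96316)) = -0.31064 rad/s; magnitude 0.31064 rad/s.

0.311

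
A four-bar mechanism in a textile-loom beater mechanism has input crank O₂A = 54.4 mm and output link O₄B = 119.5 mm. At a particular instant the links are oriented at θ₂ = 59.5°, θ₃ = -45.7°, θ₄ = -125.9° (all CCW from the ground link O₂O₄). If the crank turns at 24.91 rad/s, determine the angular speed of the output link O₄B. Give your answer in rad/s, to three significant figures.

11.1

ω₂ = 24.91 rad/s
Differentiating the loop-closure r₂e^{iθ₂}+r₃e^{iθ₃}=r₁+r₄e^{iθ₄} gives r₂ω₂e^{iθ₂}+r₃ω₃e^{iθ₃}=r₄ω₄e^{iθ₄}.
Eliminating the other unknown: ω₄ = r₂ω₂ sin(θ₂−θ₃) / [r₄ sin(θ₄−θ₃)].
Numerator sine = +0.96502; denominator sine = -0.98541.
Result = 0.0544·24.91·(+0.96502) / (0.1195·(-0.98541)) = -11.105 rad/s; magnitude 11.105 rad/s.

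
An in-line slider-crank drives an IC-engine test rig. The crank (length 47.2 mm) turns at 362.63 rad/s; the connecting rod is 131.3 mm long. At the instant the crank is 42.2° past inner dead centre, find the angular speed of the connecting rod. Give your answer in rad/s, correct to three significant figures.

ω = 362.6 rad/s
The rod makes angle φ with the slider axis where L sinφ = r sinθ; differentiating, L cosφ·φ̇ = r ω cosθ.
L cosφ = √(L² − r² sin²θ) = 0.12741 m.
|ω_rod| = r ω |cosθ| / √(L² − r² sin²θ) = 0.0472·362.6·0.74080/0.12741 = 99.515 rad/s.

99.5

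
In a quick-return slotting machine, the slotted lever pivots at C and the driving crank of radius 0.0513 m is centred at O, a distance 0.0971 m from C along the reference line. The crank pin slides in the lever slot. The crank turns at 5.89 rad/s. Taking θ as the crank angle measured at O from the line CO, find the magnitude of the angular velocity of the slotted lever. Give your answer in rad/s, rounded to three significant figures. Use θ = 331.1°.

ω = 5.89 rad/s
Crank pin A relative to C: A = (d + r cosθ, r sinθ); lever angle φ = atan2(r sinθ, d + r cosθ).
Differentiating tanφ: φ̇ = rω(d cosθ + r)/(d² + r² + 2dr cosθ).
d² + r² + 2dr cosθ = |CA|² = 0.0207819 m²;  d cosθ + r = +0.13631 m.
|ω_lever| = |0.0513·5.89·+0.13631| / 0.0207819 = 1.9818 rad/s.

1.98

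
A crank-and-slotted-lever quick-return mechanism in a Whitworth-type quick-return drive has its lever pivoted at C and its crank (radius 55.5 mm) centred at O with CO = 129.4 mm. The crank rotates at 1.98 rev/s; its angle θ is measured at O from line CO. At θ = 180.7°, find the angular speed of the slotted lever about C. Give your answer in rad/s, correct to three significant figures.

9.34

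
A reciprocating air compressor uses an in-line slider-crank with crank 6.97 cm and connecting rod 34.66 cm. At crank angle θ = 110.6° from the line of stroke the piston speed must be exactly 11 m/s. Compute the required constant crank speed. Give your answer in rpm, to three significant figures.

For an in-line slider-crank, |v_piston| = rω|sinθ|·[1 + r cosθ/√(L² − r² sin²θ)].
With r = 0.0697 m, L = 0.3466 m, θ = 110.6°: the bracketed kinematic factor |dx/dθ| = 0.060543 m.
ω = v/|dx/dθ| = 11/0.060543 = 181.69 rad/s.
N = 60ω/(2π) = 1735 rpm.

1730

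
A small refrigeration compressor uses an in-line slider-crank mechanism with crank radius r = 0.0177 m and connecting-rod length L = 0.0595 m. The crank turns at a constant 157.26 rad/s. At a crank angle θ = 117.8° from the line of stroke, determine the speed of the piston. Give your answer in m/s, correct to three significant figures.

2.11

ω = 157.3 rad/s
For an in-line slider-crank, x = r cosθ + √(L² − r² sin²θ), so v = −rω sinθ·[1 + r cosθ/√(L² − r² sin²θ)].
With r = 0.0177 m, L = 0.0595 m, θ = 117.8°: √(L² − r² sin²θ) = 0.057403 m.
v = −0.0177·157.3·0.88458·[1 + 0.0177·-0.46639/0.057403] = -2.1081 m/s.
|v| = 2.1081 m/s.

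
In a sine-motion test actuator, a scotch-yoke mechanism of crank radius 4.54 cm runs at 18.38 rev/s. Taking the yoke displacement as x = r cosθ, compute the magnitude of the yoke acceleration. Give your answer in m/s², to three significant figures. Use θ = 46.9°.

414

ω = 115.5 rad/s (from 18.38 rev/s).
x = r cosθ ⇒ ẍ = −rω² cosθ (ω constant).
|a| = rω²|cosθ| = 0.0454·(115.5)²·|cos 46.9°| = 413.72 m/s².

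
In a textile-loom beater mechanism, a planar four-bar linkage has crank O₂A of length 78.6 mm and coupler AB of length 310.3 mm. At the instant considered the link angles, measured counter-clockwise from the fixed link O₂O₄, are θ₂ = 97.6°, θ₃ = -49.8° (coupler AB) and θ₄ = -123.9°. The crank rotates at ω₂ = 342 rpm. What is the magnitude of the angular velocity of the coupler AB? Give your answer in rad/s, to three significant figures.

6.25

ω₂ = 35.81 rad/s (from 342 rpm).
Differentiating the loop-closure r₂e^{iθ₂}+r₃e^{iθ₃}=r₁+r₄e^{iθ₄} gives r₂ω₂e^{iθ₂}+r₃ω₃e^{iθ₃}=r₄ω₄e^{iθ₄}.
Eliminating the other unknown: ω₃ = r₂ω₂ sin(θ₄−θ₂) / [r₃ sin(θ₃−θ₄)].
Numerator sine = +0.66262; denominator sine = +0.96174.
Result = 0.0786·35.81·(+0.66262) / (0.3103·(+0.96174)) = +6.2503 rad/s; magnitude 6.2503 rad/s.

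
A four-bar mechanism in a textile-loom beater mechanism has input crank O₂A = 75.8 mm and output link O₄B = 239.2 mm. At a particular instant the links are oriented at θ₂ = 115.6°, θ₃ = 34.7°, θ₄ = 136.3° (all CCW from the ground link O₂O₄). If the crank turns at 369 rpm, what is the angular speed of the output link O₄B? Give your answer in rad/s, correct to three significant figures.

ω₂ = 38.64 rad/s (from 369 rpm).
Differentiating the loop-closure r₂e^{iθ₂}+r₃e^{iθ₃}=r₁+r₄e^{iθ₄} gives r₂ω₂e^{iθ₂}+r₃ω₃e^{iθ₃}=r₄ω₄e^{iθ₄}.
Eliminating the other unknown: ω₄ = r₂ω₂ sin(θ₂−θ₃) / [r₄ sin(θ₄−θ₃)].
Numerator sine = +0.98741; denominator sine = +0.97958.
Result = 0.0758·38.64·(+0.98741) / (0.2392·(+0.97958)) = +12.343 rad/s; magnitude 12.343 rad/s.

12.3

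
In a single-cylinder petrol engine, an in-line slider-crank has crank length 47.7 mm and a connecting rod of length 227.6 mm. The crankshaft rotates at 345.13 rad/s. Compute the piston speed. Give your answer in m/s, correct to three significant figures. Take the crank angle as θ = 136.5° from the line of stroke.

9.59

ω = 345.1 rad/s
For an in-line slider-crank, x = r cosθ + √(L² − r² sin²θ), so v = −rω sinθ·[1 + r cosθ/√(L² − r² sin²θ)].
With r = 0.0477 m, L = 0.2276 m, θ = 136.5°: √(L² − r² sin²θ) = 0.22522 m.
v = −0.0477·345.1·0.68835·[1 + 0.0477·-0.72537/0.22522] = -9.5912 m/s.
|v| = 9.5912 m/s.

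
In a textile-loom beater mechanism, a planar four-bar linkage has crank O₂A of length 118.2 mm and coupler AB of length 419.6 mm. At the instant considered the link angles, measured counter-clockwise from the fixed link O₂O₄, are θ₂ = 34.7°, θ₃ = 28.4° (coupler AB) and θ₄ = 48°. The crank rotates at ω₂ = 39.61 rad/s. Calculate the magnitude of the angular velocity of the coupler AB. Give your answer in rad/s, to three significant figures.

7.65

ω₂ = 39.61 rad/s
Differentiating the loop-closure r₂e^{iθ₂}+r₃e^{iθ₃}=r₁+r₄e^{iθ₄} gives r₂ω₂e^{iθ₂}+r₃ω₃e^{iθ₃}=r₄ω₄e^{iθ₄}.
Eliminating the other unknown: ω₃ = r₂ω₂ sin(θ₄−θ₂) / [r₃ sin(θ₃−θ₄)].
Numerator sine = +0.23005; denominator sine = -0.33545.
Result = 0.1182·39.61·(+0.23005) / (0.4196·(-0.33545)) = -7.6521 rad/s; magnitude 7.6521 rad/s.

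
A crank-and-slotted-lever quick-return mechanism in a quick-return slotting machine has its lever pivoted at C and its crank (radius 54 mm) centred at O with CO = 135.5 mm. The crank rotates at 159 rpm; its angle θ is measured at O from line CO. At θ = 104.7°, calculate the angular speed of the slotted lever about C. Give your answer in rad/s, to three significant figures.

ω = 16.65 rad/s (from 159 rpm).
Crank pin A relative to C: A = (d + r cosθ, r sinθ); lever angle φ = atan2(r sinθ, d + r cosθ).
Differentiating tanφ: φ̇ = rω(d cosθ + r)/(d² + r² + 2dr cosθ).
d² + r² + 2dr cosθ = |CA|² = 0.0175628 m²;  d cosθ + r = +0.019616 m.
|ω_lever| = |0.054·16.65·+0.019616| / 0.0175628 = 1.0042 rad/s.

1.00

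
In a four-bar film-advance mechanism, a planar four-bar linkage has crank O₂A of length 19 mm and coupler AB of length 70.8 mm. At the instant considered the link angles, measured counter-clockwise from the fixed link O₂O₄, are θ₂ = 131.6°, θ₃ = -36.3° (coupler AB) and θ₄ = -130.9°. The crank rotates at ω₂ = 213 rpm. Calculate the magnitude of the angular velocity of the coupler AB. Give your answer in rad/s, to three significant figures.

ω₂ = 22.31 rad/s (from 213 rpm).
Differentiating the loop-closure r₂e^{iθ₂}+r₃e^{iθ₃}=r₁+r₄e^{iθ₄} gives r₂ω₂e^{iθ₂}+r₃ω₃e^{iθ₃}=r₄ω₄e^{iθ₄}.
Eliminating the other unknown: ω₃ = r₂ω₂ sin(θ₄−θ₂) / [r₃ sin(θ₃−θ₄)].
Numerator sine = +0.99144; denominator sine = +0.99678.
Result = 0.019·22.31·(+0.99144) / (0.0708·(+0.99678)) = +5.9539 rad/s; magnitude 5.9539 rad/s.

5.95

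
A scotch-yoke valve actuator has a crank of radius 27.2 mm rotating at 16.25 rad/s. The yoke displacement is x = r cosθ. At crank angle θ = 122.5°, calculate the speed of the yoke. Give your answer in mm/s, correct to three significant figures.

ω = 16.25 rad/s
x = r cosθ ⇒ ẋ = −rω sinθ.
|v| = rω|sinθ| = 0.0272·16.25·|sin 122.5°| = 0.37278 m/s = 372.78 mm/s.

373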